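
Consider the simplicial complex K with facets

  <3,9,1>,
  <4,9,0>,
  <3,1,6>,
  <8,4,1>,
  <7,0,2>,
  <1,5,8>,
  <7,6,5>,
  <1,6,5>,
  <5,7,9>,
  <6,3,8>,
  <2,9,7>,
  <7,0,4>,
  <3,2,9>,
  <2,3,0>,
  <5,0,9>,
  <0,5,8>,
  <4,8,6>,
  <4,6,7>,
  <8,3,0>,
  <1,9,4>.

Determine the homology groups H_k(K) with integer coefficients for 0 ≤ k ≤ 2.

We work with the vertex ordering 0 < 1 < 2 < 3 < 4 < 5 < 6 < 7 < 8 < 9. The simplices of K, each written with vertices in increasing order, are:

  0-simplices (10): [0], [1], [2], [3], [4], [5], [6], [7], [8], [9]
  1-simplices (30): (30 of them)
  2-simplices (20): (20 of them)

giving chain groups C_0 ≅ Z^10, C_1 ≅ Z^30, C_2 ≅ Z^20.

The boundary map ∂_1: C_1 → C_0 sends each edge [p,q] (with p < q) to q − p. For instance
  ∂[0,3] = [3] − [0].
As a 10×30 matrix over Z this has rank 9, with invariant factors (1,1,1,1,1,1,1,1,1).

∂_2: C_2 → C_1 sends each 2-simplex [p,q,r] to [q,r] − [p,r] + [p,q]. For instance
  ∂[0,2,3] = [2,3] − [0,3] + [0,2],
  ∂[4,6,8] = [6,8] − [4,8] + [4,6].
This gives a 30×20 integer matrix of rank 20; reducing to Smith normal form yields diagonal entries (1,1,1,1,1,1,1,1,1,1,1,1,1,1,1,1,1,1,1,2).

Computing H_k = (kernel of ∂_k) / (image of ∂_{k+1}):

  H_0: rank C_0 − rank ∂_1 = 10 − 9 = 1, and the invariant factors of ∂_1 are all 1, so H_0 ≅ Z.
  H_1: rank ker ∂_1 − rank ∂_2 = (30 − 9) − 20 = 1, and ∂_2 has invariant factor 2 > 1, so H_1 ≅ Z ⊕ Z_2.
  H_2: rank ker ∂_2 − rank ∂_3 = (20 − 20) − 0 = 0, and there is no ∂_3, so H_2 ≅ 0.

H_0 = Z,  H_1 = Z ⊕ Z_2,  H_2 = 0.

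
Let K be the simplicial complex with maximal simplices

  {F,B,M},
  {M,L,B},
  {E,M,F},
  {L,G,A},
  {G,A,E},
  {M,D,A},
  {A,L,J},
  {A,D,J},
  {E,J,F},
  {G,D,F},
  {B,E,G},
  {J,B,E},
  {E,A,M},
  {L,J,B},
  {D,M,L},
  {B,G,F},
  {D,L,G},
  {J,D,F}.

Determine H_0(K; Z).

K has 9 vertices, 27 edges, 18 triangles.
rank ∂_0 = 0, rank ∂_1 = 8 ⇒ b_0 = 9 − 0 − 8 = 1; all invariant factors of ∂_1 are 1 so no torsion. So H_0 = Z.

H_0 = Z.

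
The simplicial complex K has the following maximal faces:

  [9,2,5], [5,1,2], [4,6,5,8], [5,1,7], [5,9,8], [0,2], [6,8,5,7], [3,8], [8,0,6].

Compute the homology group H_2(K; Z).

Order the vertices as 0 < 1 < 2 < 3 < 4 < 5 < 6 < 7 < 8 < 9. Listing each simplex with vertices in this order, K has dimension 3 with simplices:

  0-simplices (10): [0], [1], [2], [3], [4], [5], [6], [7], [8], [9]
  1-simplices (20): [0,2], [0,6], [0,8], [1,2], [1,5], [1,7], [2,5], [2,9], [3,8], [4,5], [4,6], [4,8], [5,6], [5,7], [5,8], [5,9], [6,7], [6,8], [7,8], [8,9]
  2-simplices (12): [0,6,8], [1,2,5], [1,5,7], [2,5,9], [4,5,6], [4,5,8], [4,6,8], [5,6,7], [5,6,8], [5,7,8], [5,8,9], [6,7,8]
  3-simplices (2): [4,5,6,8], [5,6,7,8]

so the chain groups are C_0 ≅ Z^10, C_1 ≅ Z^20, C_2 ≅ Z^12, C_3 ≅ Z^2.

Boundary ∂_1: C_1 → C_0 maps an edge to its endpoints' difference, ∂[p,q] = q − p. For instance
  ∂[5,7] = [7] − [5].
The 10×20 boundary matrix has rank 9 and Smith normal form diag(1,1,1,1,1,1,1,1,1).

∂_2: C_2 → C_1 sends each 2-simplex [p,q,r] to [q,r] − [p,r] + [p,q]. For instance
  ∂[5,6,8] = [6,8] − [5,8] + [5,6],
  ∂[6,7,8] = [7,8] − [6,8] + [6,7].
The resulting 20×12 matrix has rank 10, and its Smith normal form has invariant factors (1,1,1,1,1,1,1,1,1,1).

The boundary map ∂_3: C_3 → C_2 sends each 3-simplex σ to the alternating sum Σ_i (−1)^i (σ with its i-th vertex removed). For instance
  ∂[4,5,6,8] = [5,6,8] − [4,6,8] + [4,5,8] − [4,5,6],
  ∂[5,6,7,8] = [6,7,8] − [5,7,8] + [5,6,8] − [5,6,7].
As a 12×2 matrix over Z this has rank 2, with invariant factors (1,1).

Now H_k = ker ∂_k / im ∂_{k+1}, so:

  H_2: rank ker ∂_2 − rank ∂_3 = (12 − 10) − 2 = 0, and the invariant factors of ∂_3 are all 1, so H_2 = 0.

H_2 ≅ 0.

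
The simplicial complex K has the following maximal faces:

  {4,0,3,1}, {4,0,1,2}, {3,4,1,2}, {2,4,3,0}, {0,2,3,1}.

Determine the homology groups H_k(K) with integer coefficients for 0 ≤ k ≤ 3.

Fix the vertex order 0 < 1 < 2 < 3 < 4 and write every simplex with vertices in increasing order. Then dim K = 3 and the simplices of K are:

  0-simplices (5): [0], [1], [2], [3], [4]
  1-simplices (10): [0,1], [0,2], [0,3], [0,4], [1,2], [1,3], [1,4], [2,3], [2,4], [3,4]
  2-simplices (10): [0,1,2], [0,1,3], [0,1,4], [0,2,3], [0,2,4], [0,3,4], [1,2,3], [1,2,4], [1,3,4], [2,3,4]
  3-simplices (5): [0,1,2,3], [0,1,2,4], [0,1,3,4], [0,2,3,4], [1,2,3,4]

giving chain groups C_0 ≅ Z^5, C_1 ≅ Z^10, C_2 ≅ Z^10, C_3 ≅ Z^5.

Boundary ∂_1: C_1 → C_0 sends each edge [p,q] (with p < q) to q − p. For instance
  ∂[0,3] = [3] − [0].
This gives a 5×10 integer matrix of rank 4; reducing to Smith normal form yields diagonal entries (1,1,1,1).

The boundary map ∂_2: C_2 → C_1 maps a triangle to the signed sum of its edges. For instance
  ∂[0,2,3] = [2,3] − [0,3] + [0,2],
  ∂[1,2,3] = [2,3] − [1,3] + [1,2].
The resulting 10×10 matrix has rank 6, and its Smith normal form has invariant factors (1,1,1,1,1,1).

The boundary map ∂_3: C_3 → C_2 sends each 3-simplex σ to the alternating sum Σ_i (−1)^i (σ with its i-th vertex removed). For instance
  ∂[0,1,3,4] = [1,3,4] − [0,3,4] + [0,1,4] − [0,1,3],
  ∂[0,2,3,4] = [2,3,4] − [0,3,4] + [0,2,4] − [0,2,3].
This gives a 10×5 integer matrix of rank 4; reducing to Smith normal form yields diagonal entries (1,1,1,1).

From H_k ≅ ker(∂_k) / im(∂_{k+1}) we obtain:

  H_0: rank C_0 − rank ∂_1 = 5 − 4 = 1, and the invariant factors of ∂_1 are all 1, so H_0 ≅ Z.
  H_1: rank ker ∂_1 − rank ∂_2 = (10 − 4) − 6 = 0, and the invariant factors of ∂_2 are all 1, so H_1 ≅ 0.
  H_2: rank ker ∂_2 − rank ∂_3 = (10 − 6) − 4 = 0, and the invariant factors of ∂_3 are all 1, so H_2 ≅ 0.
  H_3: rank ker ∂_3 − rank ∂_4 = (5 − 4) − 0 = 1, and there is no ∂_4, so H_3 ≅ Z.

(K is a triangulation of the 3-sphere S^3.)

H_0 ≅ Z,  H_1 = 0,  H_2 = 0,  H_3 ≅ Z.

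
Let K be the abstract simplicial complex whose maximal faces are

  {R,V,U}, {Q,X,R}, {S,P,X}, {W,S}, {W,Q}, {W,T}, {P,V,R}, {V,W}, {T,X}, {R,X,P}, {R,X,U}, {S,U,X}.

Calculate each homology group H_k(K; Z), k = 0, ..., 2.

H_0 ≅ Z,  H_1 ≅ Z^3,  H_2 = 0.

Order the vertices as P < Q < R < S < T < U < V < W < X. Listing each simplex with vertices in this order, K has dimension 2 with simplices:

  0-simplices (9): P, Q, R, S, T, U, V, W, X
  1-simplices (18): PR, PS, PV, PX, QR, QW, QX, RU, RV, RX, SU, SW, SX, TW, TX, UV, UX, VW
  2-simplices (7): PRV, PRX, PSX, QRX, RUV, RUX, SUX

giving chain groups C_0 ≅ Z^9, C_1 ≅ Z^18, C_2 ≅ Z^7.

Boundary ∂_1: C_1 → C_0 sends each edge [p,q] (with p < q) to q − p. For instance
  ∂RU = U − R.
The resulting 9×18 matrix has rank 8, and its Smith normal form has invariant factors (1,1,1,1,1,1,1,1).

Boundary ∂_2: C_2 → C_1 acts by ∂[p,q,r] = [q,r] − [p,r] + [p,q]. For instance
  ∂RUV = UV − RV + RU,
  ∂PRV = RV − PV + PR.
The resulting 18×7 matrix has rank 7, and its Smith normal form has invariant factors (1,1,1,1,1,1,1).

From H_k ≅ ker(∂_k) / im(∂_{k+1}) we obtain:

  H_0: rank C_0 − rank ∂_1 = 9 − 8 = 1, and the invariant factors of ∂_1 are all 1, so H_0 ≅ Z.
  H_1: rank ker ∂_1 − rank ∂_2 = (18 − 8) − 7 = 3, and the invariant factors of ∂_2 are all 1, so H_1 ≅ Z^3.
  H_2: rank ker ∂_2 − rank ∂_3 = (7 − 7) − 0 = 0, and there is no ∂_3, so H_2 ≅ 0.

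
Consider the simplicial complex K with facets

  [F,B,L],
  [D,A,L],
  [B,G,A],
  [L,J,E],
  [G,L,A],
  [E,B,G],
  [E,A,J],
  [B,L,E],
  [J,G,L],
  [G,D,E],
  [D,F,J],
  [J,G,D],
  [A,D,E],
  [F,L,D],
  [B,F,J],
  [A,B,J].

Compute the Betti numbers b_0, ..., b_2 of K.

b_0 = 1, b_1 = 2, b_2 = 1.

Take the total order A < B < D < E < F < G < J < L on the vertex set. Then K (dimension 2) consists of the simplices:

  0-simplices (8): A, B, D, E, F, G, J, L
  1-simplices (24): AB, AD, AE, AG, AJ, AL, BE, BF, BG, BJ, BL, DE, DF, DG, DJ, DL, EG, EJ, EL, FJ, FL, GJ, GL, JL
  2-simplices (16): ABG, ABJ, ADE, ADL, AEJ, AGL, BEG, BEL, BFJ, BFL, DEG, DFJ, DFL, DGJ, EJL, GJL

Hence C_0 ≅ Z^8, C_1 ≅ Z^24, C_2 ≅ Z^16.

Boundary ∂_1: C_1 → C_0 maps an edge to its endpoints' difference, ∂[p,q] = q − p. For instance
  ∂BF = F − B.
The resulting 8×24 matrix has rank 7, and its Smith normal form has invariant factors (1,1,1,1,1,1,1).

Boundary ∂_2: C_2 → C_1 sends each 2-simplex [p,q,r] to [q,r] − [p,r] + [p,q]. For instance
  ∂EJL = JL − EL + EJ,
  ∂DEG = EG − DG + DE.
The resulting 24×16 matrix has rank 15, and its Smith normal form has invariant factors (1,1,1,1,1,1,1,1,1,1,1,1,1,1,1).

From H_k ≅ ker(∂_k) / im(∂_{k+1}) we obtain:

  H_0: rank C_0 − rank ∂_1 = 8 − 7 = 1, and the invariant factors of ∂_1 are all 1, so H_0 = Z.
  H_1: rank ker ∂_1 − rank ∂_2 = (24 − 7) − 15 = 2, and the invariant factors of ∂_2 are all 1, so H_1 = Z^2.
  H_2: rank ker ∂_2 − rank ∂_3 = (16 − 15) − 0 = 1, and there is no ∂_3, so H_2 = Z.

Hence the Betti numbers are b_0 = 1, b_1 = 2, b_2 = 1.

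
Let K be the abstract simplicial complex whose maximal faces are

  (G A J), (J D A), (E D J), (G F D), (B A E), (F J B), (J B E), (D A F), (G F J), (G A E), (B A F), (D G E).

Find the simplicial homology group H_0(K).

Fix the vertex order A < B < D < E < F < G < J and write every simplex with vertices in increasing order. Then dim K = 2 and the simplices of K are:

  0-simplices (7): A, B, D, E, F, G, J
  1-simplices (18): AB, AD, AE, AF, AG, AJ, BE, BF, BJ, DE, DF, DG, DJ, EG, EJ, FG, FJ, GJ
  2-simplices (12): ABE, ABF, ADF, ADJ, AEG, AGJ, BEJ, BFJ, DEG, DEJ, DFG, FGJ

giving chain groups C_0 ≅ Z^7, C_1 ≅ Z^18, C_2 ≅ Z^12.

∂_1: C_1 → C_0 is given by ∂[p,q] = [q] − [p]. For instance
  ∂FJ = J − F.
This gives a 7×18 integer matrix of rank 6; reducing to Smith normal form yields diagonal entries (1,1,1,1,1,1).

∂_2: C_2 → C_1 sends each 2-simplex [p,q,r] to [q,r] − [p,r] + [p,q]. For instance
  ∂ADF = DF − AF + AD,
  ∂ABE = BE − AE + AB.
The resulting 18×12 matrix has rank 12, and its Smith normal form has invariant factors (1,1,1,1,1,1,1,1,1,1,1,2).

Computing H_k = (kernel of ∂_k) / (image of ∂_{k+1}):

  H_0: rank C_0 − rank ∂_1 = 7 − 6 = 1, and the invariant factors of ∂_1 are all 1, so H_0 ≅ Z.

H_0 = Z.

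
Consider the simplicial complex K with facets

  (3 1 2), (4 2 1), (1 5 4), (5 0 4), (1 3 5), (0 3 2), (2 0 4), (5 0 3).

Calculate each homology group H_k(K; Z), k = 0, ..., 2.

H_0 = Z,  H_1 = 0,  H_2 = Z.

Take the total order 0 < 1 < 2 < 3 < 4 < 5 on the vertex set. Then K (dimension 2) consists of the simplices:

  0-simplices (6): [0], [1], [2], [3], [4], [5]
  1-simplices (12): [0,2], [0,3], [0,4], [0,5], [1,2], [1,3], [1,4], [1,5], [2,3], [2,4], [3,5], [4,5]
  2-simplices (8): [0,2,3], [0,2,4], [0,3,5], [0,4,5], [1,2,3], [1,2,4], [1,3,5], [1,4,5]

so the chain groups are C_0 ≅ Z^6, C_1 ≅ Z^12, C_2 ≅ Z^8.

Boundary ∂_1: C_1 → C_0 is given by ∂[p,q] = [q] − [p]. For instance
  ∂[0,3] = [3] − [0].
This gives a 6×12 integer matrix of rank 5; reducing to Smith normal form yields diagonal entries (1,1,1,1,1).

Boundary ∂_2: C_2 → C_1 acts by ∂[p,q,r] = [q,r] − [p,r] + [p,q]. For instance
  ∂[0,3,5] = [3,5] − [0,5] + [0,3],
  ∂[1,4,5] = [4,5] − [1,5] + [1,4].
The resulting 12×8 matrix has rank 7, and its Smith normal form has invariant factors (1,1,1,1,1,1,1).

From H_k ≅ ker(∂_k) / im(∂_{k+1}) we obtain:

  H_0: rank C_0 − rank ∂_1 = 6 − 5 = 1, and the invariant factors of ∂_1 are all 1, so H_0 ≅ Z.
  H_1: rank ker ∂_1 − rank ∂_2 = (12 − 5) − 7 = 0, and the invariant factors of ∂_2 are all 1, so H_1 ≅ 0.
  H_2: rank ker ∂_2 − rank ∂_3 = (8 − 7) − 0 = 1, and there is no ∂_3, so H_2 ≅ Z.

As a check, the Euler characteristic is 6 − 12 + 8 = 2, which agrees with 1 − 0 + 1 = 2.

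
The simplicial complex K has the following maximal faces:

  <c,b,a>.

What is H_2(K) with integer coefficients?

Order the vertices as a < b < c. Listing each simplex with vertices in this order, K has dimension 2 with simplices:

  0-simplices (3): a, b, c
  1-simplices (3): ab, ac, bc
  2-simplices (1): abc

Hence C_0 ≅ Z^3, C_1 ≅ Z^3, C_2 ≅ Z^1.

The boundary map ∂_1: C_1 → C_0 is given by ∂[p,q] = [q] − [p]. For instance
  ∂ac = c − a.
The resulting 3×3 matrix has rank 2, and its Smith normal form has invariant factors (1,1).

The boundary map ∂_2: C_2 → C_1 sends each 2-simplex [p,q,r] to [q,r] − [p,r] + [p,q]. For instance
  ∂abc = bc − ac + ab.
The 3×1 boundary matrix has rank 1 and Smith normal form diag(1).

Reading off H_k = ker ∂_k / im ∂_{k+1}:

  H_2: rank ker ∂_2 − rank ∂_3 = (1 − 1) − 0 = 0, and there is no ∂_3, so H_2 ≅ 0.

H_2 ≅ 0.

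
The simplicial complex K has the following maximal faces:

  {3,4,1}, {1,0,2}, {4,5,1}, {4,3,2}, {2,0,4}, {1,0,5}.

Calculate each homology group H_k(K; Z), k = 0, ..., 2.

Take the total order 0 < 1 < 2 < 3 < 4 < 5 on the vertex set. Then K (dimension 2) consists of the simplices:

  0-simplices (6): [0], [1], [2], [3], [4], [5]
  1-simplices (12): [0,1], [0,2], [0,4], [0,5], [1,2], [1,3], [1,4], [1,5], [2,3], [2,4], [3,4], [4,5]
  2-simplices (6): [0,1,2], [0,1,5], [0,2,4], [1,3,4], [1,4,5], [2,3,4]

giving chain groups C_0 ≅ Z^6, C_1 ≅ Z^12, C_2 ≅ Z^6.

Boundary ∂_1: C_1 → C_0 maps an edge to its endpoints' difference, ∂[p,q] = q − p. For instance
  ∂[0,1] = [1] − [0].
The resulting 6×12 matrix has rank 5, and its Smith normal form has invariant factors (1,1,1,1,1).

The boundary map ∂_2: C_2 → C_1 acts by ∂[p,q,r] = [q,r] − [p,r] + [p,q]. For instance
  ∂[2,3,4] = [3,4] − [2,4] + [2,3],
  ∂[0,1,2] = [1,2] − [0,2] + [0,1].
The 12×6 boundary matrix has rank 6 and Smith normal form diag(1,1,1,1,1,1).

Reading off H_k = ker ∂_k / im ∂_{k+1}:

  H_0: rank C_0 − rank ∂_1 = 6 − 5 = 1, and the invariant factors of ∂_1 are all 1, so H_0 ≅ Z.
  H_1: rank ker ∂_1 − rank ∂_2 = (12 − 5) − 6 = 1, and the invariant factors of ∂_2 are all 1, so H_1 ≅ Z.
  H_2: rank ker ∂_2 − rank ∂_3 = (6 − 6) − 0 = 0, and there is no ∂_3, so H_2 ≅ 0.

H_0 = Z,  H_1 = Z,  H_2 = 0.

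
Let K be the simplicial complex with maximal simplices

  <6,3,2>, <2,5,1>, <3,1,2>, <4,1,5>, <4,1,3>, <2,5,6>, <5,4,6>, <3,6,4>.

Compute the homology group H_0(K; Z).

Take the total order 1 < 2 < 3 < 4 < 5 < 6 on the vertex set. Then K (dimension 2) consists of the simplices:

  0-simplices (6): [1], [2], [3], [4], [5], [6]
  1-simplices (12): [1,2], [1,3], [1,4], [1,5], [2,3], [2,5], [2,6], [3,4], [3,6], [4,5], [4,6], [5,6]
  2-simplices (8): [1,2,3], [1,2,5], [1,3,4], [1,4,5], [2,3,6], [2,5,6], [3,4,6], [4,5,6]

giving chain groups C_0 ≅ Z^6, C_1 ≅ Z^12, C_2 ≅ Z^8.

The boundary map ∂_1: C_1 → C_0 sends each edge [p,q] (with p < q) to q − p. For instance
  ∂[2,6] = [6] − [2].
As a 6×12 matrix over Z this has rank 5, with invariant factors (1,1,1,1,1).

∂_2: C_2 → C_1 acts by ∂[p,q,r] = [q,r] − [p,r] + [p,q]. For instance
  ∂[2,3,6] = [3,6] − [2,6] + [2,3],
  ∂[4,5,6] = [5,6] − [4,6] + [4,5].
This gives a 12×8 integer matrix of rank 7; reducing to Smith normal form yields diagonal entries (1,1,1,1,1,1,1).

Reading off H_k = ker ∂_k / im ∂_{k+1}:

  H_0: rank C_0 − rank ∂_1 = 6 − 5 = 1, and the invariant factors of ∂_1 are all 1, so H_0 = Z.

H_0 ≅ Z.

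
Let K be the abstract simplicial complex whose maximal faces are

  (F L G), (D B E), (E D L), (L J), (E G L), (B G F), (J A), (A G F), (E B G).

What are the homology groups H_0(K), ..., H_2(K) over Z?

H_0 = Z,  H_1 = Z,  H_2 = 0.

Fix the vertex order A < B < D < E < F < G < J < L and write every simplex with vertices in increasing order. Then dim K = 2 and the simplices of K are:

  0-simplices (8): A, B, D, E, F, G, J, L
  1-simplices (15): AF, AG, AJ, BD, BE, BF, BG, DE, DL, EG, EL, FG, FL, GL, JL
  2-simplices (7): AFG, BDE, BEG, BFG, DEL, EGL, FGL

giving chain groups C_0 ≅ Z^8, C_1 ≅ Z^15, C_2 ≅ Z^7.

The boundary map ∂_1: C_1 → C_0 is given by ∂[p,q] = [q] − [p]. For instance
  ∂GL = L − G.
The resulting 8×15 matrix has rank 7, and its Smith normal form has invariant factors (1,1,1,1,1,1,1).

Boundary ∂_2: C_2 → C_1 maps a triangle to the signed sum of its edges. For instance
  ∂BDE = DE − BE + BD,
  ∂BFG = FG − BG + BF.
As a 15×7 matrix over Z this has rank 7, with invariant factors (1,1,1,1,1,1,1).

From H_k ≅ ker(∂_k) / im(∂_{k+1}) we obtain:

  H_0: rank C_0 − rank ∂_1 = 8 − 7 = 1, and the invariant factors of ∂_1 are all 1, so H_0 = Z.
  H_1: rank ker ∂_1 − rank ∂_2 = (15 − 7) − 7 = 1, and the invariant factors of ∂_2 are all 1, so H_1 = Z.
  H_2: rank ker ∂_2 − rank ∂_3 = (7 − 7) − 0 = 0, and there is no ∂_3, so H_2 = 0.

As a check, the Euler characteristic is 8 − 15 + 7 = 0, which agrees with 1 − 1 + 0 = 0.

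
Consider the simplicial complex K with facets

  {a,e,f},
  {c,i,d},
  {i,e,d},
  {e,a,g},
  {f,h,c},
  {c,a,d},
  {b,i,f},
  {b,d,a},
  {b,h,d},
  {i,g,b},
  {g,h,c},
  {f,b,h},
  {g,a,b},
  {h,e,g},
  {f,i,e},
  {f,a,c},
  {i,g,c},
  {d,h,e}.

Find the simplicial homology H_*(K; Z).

Fix the vertex order a < b < c < d < e < f < g < h < i and write every simplex with vertices in increasing order. Then dim K = 2 and the simplices of K are:

  0-simplices (9): a, b, c, d, e, f, g, h, i
  1-simplices (27): ab, ac, ad, ae, af, ag, bd, bf, bg, bh, bi, cd, cf, cg, ch, ci, de, dh, di, ef, eg, eh, ei, fh, fi, gh, gi
  2-simplices (18): abd, abg, acd, acf, aef, aeg, bdh, bfh, bfi, bgi, cdi, cfh, cgh, cgi, deh, dei, efi, egh

giving chain groups C_0 ≅ Z^9, C_1 ≅ Z^27, C_2 ≅ Z^18.

Boundary ∂_1: C_1 → C_0 sends each edge [p,q] (with p < q) to q − p. For instance
  ∂gh = h − g.
The resulting 9×27 matrix has rank 8, and its Smith normal form has invariant factors (1,1,1,1,1,1,1,1).

Boundary ∂_2: C_2 → C_1 sends each 2-simplex [p,q,r] to [q,r] − [p,r] + [p,q]. For instance
  ∂abg = bg − ag + ab,
  ∂abd = bd − ad + ab.
This gives a 27×18 integer matrix of rank 17; reducing to Smith normal form yields diagonal entries (1,1,1,1,1,1,1,1,1,1,1,1,1,1,1,1,1).

Now H_k = ker ∂_k / im ∂_{k+1}, so:

  H_0: rank C_0 − rank ∂_1 = 9 − 8 = 1, and the invariant factors of ∂_1 are all 1, so H_0 ≅ Z.
  H_1: rank ker ∂_1 − rank ∂_2 = (27 − 8) − 17 = 2, and the invariant factors of ∂_2 are all 1, so H_1 ≅ Z^2.
  H_2: rank ker ∂_2 − rank ∂_3 = (18 − 17) − 0 = 1, and there is no ∂_3, so H_2 ≅ Z.

H_0 ≅ Z,  H_1 ≅ Z^2,  H_2 ≅ Z.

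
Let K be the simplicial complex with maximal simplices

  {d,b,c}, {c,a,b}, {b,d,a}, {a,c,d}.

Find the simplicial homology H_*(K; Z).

H_0 = Z,  H_1 = 0,  H_2 = Z.

Order the vertices as a < b < c < d. Listing each simplex with vertices in this order, K has dimension 2 with simplices:

  0-simplices (4): a, b, c, d
  1-simplices (6): ab, ac, ad, bc, bd, cd
  2-simplices (4): abc, abd, acd, bcd

Hence C_0 ≅ Z^4, C_1 ≅ Z^6, C_2 ≅ Z^4.

Boundary ∂_1: C_1 → C_0 maps an edge to its endpoints' difference, ∂[p,q] = q − p.
The resulting 4×6 matrix has rank 3, and its Smith normal form has invariant factors (1,1,1).

∂_2: C_2 → C_1 sends each 2-simplex [p,q,r] to [q,r] − [p,r] + [p,q]. For instance
  ∂acd = cd − ad + ac,
  ∂bcd = cd − bd + bc.
The 6×4 boundary matrix has rank 3 and Smith normal form diag(1,1,1).

Computing H_k = (kernel of ∂_k) / (image of ∂_{k+1}):

  H_0: rank C_0 − rank ∂_1 = 4 − 3 = 1, and the invariant factors of ∂_1 are all 1, so H_0 = Z.
  H_1: rank ker ∂_1 − rank ∂_2 = (6 − 3) − 3 = 0, and the invariant factors of ∂_2 are all 1, so H_1 = 0.
  H_2: rank ker ∂_2 − rank ∂_3 = (4 − 3) − 0 = 1, and there is no ∂_3, so H_2 = Z.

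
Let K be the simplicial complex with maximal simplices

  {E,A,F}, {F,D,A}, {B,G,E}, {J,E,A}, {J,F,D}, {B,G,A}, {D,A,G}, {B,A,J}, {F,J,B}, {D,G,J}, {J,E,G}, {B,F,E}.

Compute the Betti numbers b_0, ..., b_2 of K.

b_0 = 1, b_1 = 0, b_2 = 0.

Take the total order A < B < D < E < F < G < J on the vertex set. Then K (dimension 2) consists of the simplices:

  0-simplices (7): A, B, D, E, F, G, J
  1-simplices (18): AB, AD, AE, AF, AG, AJ, BE, BF, BG, BJ, DF, DG, DJ, EF, EG, EJ, FJ, GJ
  2-simplices (12): ABG, ABJ, ADF, ADG, AEF, AEJ, BEF, BEG, BFJ, DFJ, DGJ, EGJ

so the chain groups are C_0 ≅ Z^7, C_1 ≅ Z^18, C_2 ≅ Z^12.

∂_1: C_1 → C_0 maps an edge to its endpoints' difference, ∂[p,q] = q − p.
The 7×18 boundary matrix has rank 6 and Smith normal form diag(1,1,1,1,1,1).

The boundary map ∂_2: C_2 → C_1 sends each 2-simplex [p,q,r] to [q,r] − [p,r] + [p,q]. For instance
  ∂ADG = DG − AG + AD,
  ∂AEJ = EJ − AJ + AE.
The 18×12 boundary matrix has rank 12 and Smith normal form diag(1,1,1,1,1,1,1,1,1,1,1,2).

From H_k ≅ ker(∂_k) / im(∂_{k+1}) we obtain:

  H_0: rank C_0 − rank ∂_1 = 7 − 6 = 1, and the invariant factors of ∂_1 are all 1, so H_0 ≅ Z.
  H_1: rank ker ∂_1 − rank ∂_2 = (18 − 6) − 12 = 0, and ∂_2 has invariant factor 2 > 1, so H_1 ≅ Z/2.
  H_2: rank ker ∂_2 − rank ∂_3 = (12 − 12) − 0 = 0, and there is no ∂_3, so H_2 ≅ 0.

Hence the Betti numbers are b_0 = 1, b_1 = 0, b_2 = 0.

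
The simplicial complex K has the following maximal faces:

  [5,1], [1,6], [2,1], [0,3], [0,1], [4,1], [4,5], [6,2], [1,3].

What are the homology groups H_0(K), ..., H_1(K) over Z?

H_0 = Z,  H_1 = Z^3.

Take the total order 0 < 1 < 2 < 3 < 4 < 5 < 6 on the vertex set. Then K (dimension 1) consists of the simplices:

  0-simplices (7): [0], [1], [2], [3], [4], [5], [6]
  1-simplices (9): [0,1], [0,3], [1,2], [1,3], [1,4], [1,5], [1,6], [2,6], [4,5]

giving chain groups C_0 ≅ Z^7, C_1 ≅ Z^9.

∂_1: C_1 → C_0 maps an edge to its endpoints' difference, ∂[p,q] = q − p. For instance
  ∂[2,6] = [6] − [2].
This gives a 7×9 integer matrix of rank 6; reducing to Smith normal form yields diagonal entries (1,1,1,1,1,1).

Reading off H_k = ker ∂_k / im ∂_{k+1}:

  H_0: rank C_0 − rank ∂_1 = 7 − 6 = 1, and the invariant factors of ∂_1 are all 1, so H_0 ≅ Z.
  H_1: rank ker ∂_1 − rank ∂_2 = (9 − 6) − 0 = 3, and there is no ∂_2, so H_1 ≅ Z^3.

As a check, the Euler characteristic is 7 − 9 = -2, which agrees with 1 − 3 = -2.
(K is a triangulation of a wedge of 3 circles.)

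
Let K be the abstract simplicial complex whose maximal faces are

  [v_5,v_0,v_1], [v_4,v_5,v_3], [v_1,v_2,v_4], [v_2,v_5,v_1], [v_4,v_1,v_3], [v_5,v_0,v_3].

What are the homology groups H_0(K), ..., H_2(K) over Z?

Order the vertices as v_0 < v_1 < v_2 < v_3 < v_4 < v_5. Listing each simplex with vertices in this order, K has dimension 2 with simplices:

  0-simplices (6): [v_0], [v_1], [v_2], [v_3], [v_4], [v_5]
  1-simplices (12): [v_0,v_1], [v_0,v_3], [v_0,v_5], [v_1,v_2], [v_1,v_3], [v_1,v_4], [v_1,v_5], [v_2,v_4], [v_2,v_5], [v_3,v_4], [v_3,v_5], [v_4,v_5]
  2-simplices (6): [v_0,v_1,v_5], [v_0,v_3,v_5], [v_1,v_2,v_4], [v_1,v_2,v_5], [v_1,v_3,v_4], [v_3,v_4,v_5]

so the chain groups are C_0 ≅ Z^6, C_1 ≅ Z^12, C_2 ≅ Z^6.

Boundary ∂_1: C_1 → C_0 maps an edge to its endpoints' difference, ∂[p,q] = q − p.
The 6×12 boundary matrix has rank 5 and Smith normal form diag(1,1,1,1,1).

The boundary map ∂_2: C_2 → C_1 acts by ∂[p,q,r] = [q,r] − [p,r] + [p,q]. For instance
  ∂[v_0,v_1,v_5] = [v_1,v_5] − [v_0,v_5] + [v_0,v_1],
  ∂[v_0,v_3,v_5] = [v_3,v_5] − [v_0,v_5] + [v_0,v_3].
This gives a 12×6 integer matrix of rank 6; reducing to Smith normal form yields diagonal entries (1,1,1,1,1,1).

Reading off H_k = ker ∂_k / im ∂_{k+1}:

  H_0: rank C_0 − rank ∂_1 = 6 − 5 = 1, and the invariant factors of ∂_1 are all 1, so H_0 ≅ Z.
  H_1: rank ker ∂_1 − rank ∂_2 = (12 − 5) − 6 = 1, and the invariant factors of ∂_2 are all 1, so H_1 ≅ Z.
  H_2: rank ker ∂_2 − rank ∂_3 = (6 − 6) − 0 = 0, and there is no ∂_3, so H_2 ≅ 0.

H_0 = Z,  H_1 = Z,  H_2 = 0.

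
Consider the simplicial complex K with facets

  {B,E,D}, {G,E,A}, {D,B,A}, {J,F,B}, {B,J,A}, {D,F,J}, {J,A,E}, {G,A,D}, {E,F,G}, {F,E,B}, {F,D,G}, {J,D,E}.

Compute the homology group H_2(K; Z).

H_2 ≅ 0.

Take the total order A < B < D < E < F < G < J on the vertex set. Then K (dimension 2) consists of the simplices:

  0-simplices (7): A, B, D, E, F, G, J
  1-simplices (18): AB, AD, AE, AG, AJ, BD, BE, BF, BJ, DE, DF, DG, DJ, EF, EG, EJ, FG, FJ
  2-simplices (12): ABD, ABJ, ADG, AEG, AEJ, BDE, BEF, BFJ, DEJ, DFG, DFJ, EFG

giving chain groups C_0 ≅ Z^7, C_1 ≅ Z^18, C_2 ≅ Z^12.

Boundary ∂_1: C_1 → C_0 maps an edge to its endpoints' difference, ∂[p,q] = q − p. For instance
  ∂EF = F − E.
This gives a 7×18 integer matrix of rank 6; reducing to Smith normal form yields diagonal entries (1,1,1,1,1,1).

Boundary ∂_2: C_2 → C_1 acts by ∂[p,q,r] = [q,r] − [p,r] + [p,q]. For instance
  ∂ABJ = BJ − AJ + AB,
  ∂ADG = DG − AG + AD.
The 18×12 boundary matrix has rank 12 and Smith normal form diag(1,1,1,1,1,1,1,1,1,1,1,2).

Reading off H_k = ker ∂_k / im ∂_{k+1}:

  H_2: rank ker ∂_2 − rank ∂_3 = (12 − 12) − 0 = 0, and there is no ∂_3, so H_2 ≅ 0.

(K is a triangulation of the real projective plane RP^2.)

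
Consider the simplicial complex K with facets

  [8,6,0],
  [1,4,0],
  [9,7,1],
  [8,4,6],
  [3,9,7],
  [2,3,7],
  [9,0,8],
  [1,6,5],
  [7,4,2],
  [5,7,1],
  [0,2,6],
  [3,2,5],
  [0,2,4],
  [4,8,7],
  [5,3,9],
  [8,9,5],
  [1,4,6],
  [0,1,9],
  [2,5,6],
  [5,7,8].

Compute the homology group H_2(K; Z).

H_2 ≅ 0.

We work with the vertex ordering 0 < 1 < 2 < 3 < 4 < 5 < 6 < 7 < 8 < 9. The simplices of K, each written with vertices in increasing order, are:

  0-simplices (10): [0], [1], [2], [3], [4], [5], [6], [7], [8], [9]
  1-simplices (30): (30 of them)
  2-simplices (20): (20 of them)

so the chain groups are C_0 ≅ Z^10, C_1 ≅ Z^30, C_2 ≅ Z^20.

The boundary map ∂_1: C_1 → C_0 maps an edge to its endpoints' difference, ∂[p,q] = q − p. For instance
  ∂[0,8] = [8] − [0].
As a 10×30 matrix over Z this has rank 9, with invariant factors (1,1,1,1,1,1,1,1,1).

∂_2: C_2 → C_1 acts by ∂[p,q,r] = [q,r] − [p,r] + [p,q]. For instance
  ∂[2,4,7] = [4,7] − [2,7] + [2,4],
  ∂[0,2,4] = [2,4] − [0,4] + [0,2].
The resulting 30×20 matrix has rank 20, and its Smith normal form has invariant factors (1,1,1,1,1,1,1,1,1,1,1,1,1,1,1,1,1,1,1,2).

From H_k ≅ ker(∂_k) / im(∂_{k+1}) we obtain:

  H_2: rank ker ∂_2 − rank ∂_3 = (20 − 20) − 0 = 0, and there is no ∂_3, so H_2 ≅ 0.

(K is a triangulation of the Klein bottle.)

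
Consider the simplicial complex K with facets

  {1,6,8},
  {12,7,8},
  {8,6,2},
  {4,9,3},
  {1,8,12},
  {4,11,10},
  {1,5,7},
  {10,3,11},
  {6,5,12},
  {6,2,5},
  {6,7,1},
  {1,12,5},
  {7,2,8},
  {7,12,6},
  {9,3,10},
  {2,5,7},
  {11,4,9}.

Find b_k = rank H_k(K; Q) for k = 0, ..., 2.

Fix the vertex order 1 < 2 < 3 < 4 < 5 < 6 < 7 < 8 < 9 < 10 < 11 < 12 and write every simplex with vertices in increasing order. Then dim K = 2 and the simplices of K are:

  0-simplices (12): [1], [2], [3], [4], [5], [6], [7], [8], [9], [10], [11], [12]
  1-simplices (28): (28 of them)
  2-simplices (17): (17 of them)

giving chain groups C_0 ≅ Z^12, C_1 ≅ Z^28, C_2 ≅ Z^17.

Boundary ∂_1: C_1 → C_0 maps an edge to its endpoints' difference, ∂[p,q] = q − p.
The resulting 12×28 matrix has rank 10, and its Smith normal form has invariant factors (1,1,1,1,1,1,1,1,1,1).

Boundary ∂_2: C_2 → C_1 maps a triangle to the signed sum of its edges. For instance
  ∂[1,8,12] = [8,12] − [1,12] + [1,8],
  ∂[5,6,12] = [6,12] − [5,12] + [5,6].
This gives a 28×17 integer matrix of rank 17; reducing to Smith normal form yields diagonal entries (1,1,1,1,1,1,1,1,1,1,1,1,1,1,1,1,2).

Computing H_k = (kernel of ∂_k) / (image of ∂_{k+1}):

  H_0: rank C_0 − rank ∂_1 = 12 − 10 = 2, and the invariant factors of ∂_1 are all 1, so H_0 = Z^2.
  H_1: rank ker ∂_1 − rank ∂_2 = (28 − 10) − 17 = 1, and ∂_2 has invariant factor 2 > 1, so H_1 = Z ⊕ Z/2Z.
  H_2: rank ker ∂_2 − rank ∂_3 = (17 − 17) − 0 = 0, and there is no ∂_3, so H_2 = 0.

As a check, the Euler characteristic is 12 − 28 + 17 = 1, which agrees with 2 − 1 + 0 = 1.

Hence the Betti numbers are b_0 = 2, b_1 = 1, b_2 = 0.

b_0 = 2, b_1 = 1, b_2 = 0.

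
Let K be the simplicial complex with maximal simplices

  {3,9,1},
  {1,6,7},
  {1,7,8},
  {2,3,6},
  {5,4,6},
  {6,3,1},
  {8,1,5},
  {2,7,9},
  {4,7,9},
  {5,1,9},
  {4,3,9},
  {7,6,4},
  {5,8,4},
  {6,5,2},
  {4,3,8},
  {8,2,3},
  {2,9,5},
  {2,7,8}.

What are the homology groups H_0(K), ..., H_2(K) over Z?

H_0 = Z,  H_1 = Z^2,  H_2 = Z.

Order the vertices as 1 < 2 < 3 < 4 < 5 < 6 < 7 < 8 < 9. Listing each simplex with vertices in this order, K has dimension 2 with simplices:

  0-simplices (9): [1], [2], [3], [4], [5], [6], [7], [8], [9]
  1-simplices (27): (27 of them)
  2-simplices (18): [1,3,6], [1,3,9], [1,5,8], [1,5,9], [1,6,7], [1,7,8], [2,3,6], [2,3,8], [2,5,6], [2,5,9], [2,7,8], [2,7,9], [3,4,8], [3,4,9], [4,5,6], [4,5,8], [4,6,7], [4,7,9]

so the chain groups are C_0 ≅ Z^9, C_1 ≅ Z^27, C_2 ≅ Z^18.

∂_1: C_1 → C_0 maps an edge to its endpoints' difference, ∂[p,q] = q − p.
This gives a 9×27 integer matrix of rank 8; reducing to Smith normal form yields diagonal entries (1,1,1,1,1,1,1,1).

The boundary map ∂_2: C_2 → C_1 maps a triangle to the signed sum of its edges. For instance
  ∂[2,7,9] = [7,9] − [2,9] + [2,7],
  ∂[4,5,6] = [5,6] − [4,6] + [4,5].
As a 27×18 matrix over Z this has rank 17, with invariant factors (1,1,1,1,1,1,1,1,1,1,1,1,1,1,1,1,1).

Computing H_k = (kernel of ∂_k) / (image of ∂_{k+1}):

  H_0: rank C_0 − rank ∂_1 = 9 − 8 = 1, and the invariant factors of ∂_1 are all 1, so H_0 ≅ Z.
  H_1: rank ker ∂_1 − rank ∂_2 = (27 − 8) − 17 = 2, and the invariant factors of ∂_2 are all 1, so H_1 ≅ Z^2.
  H_2: rank ker ∂_2 − rank ∂_3 = (18 − 17) − 0 = 1, and there is no ∂_3, so H_2 ≅ Z.

(K is a triangulation of the torus T^2.)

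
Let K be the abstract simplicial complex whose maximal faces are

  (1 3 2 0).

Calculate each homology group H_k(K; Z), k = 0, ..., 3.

H_0 ≅ Z,  H_1 = 0,  H_2 = 0,  H_3 = 0.

Fix the vertex order 0 < 1 < 2 < 3 and write every simplex with vertices in increasing order. Then dim K = 3 and the simplices of K are:

  0-simplices (4): [0], [1], [2], [3]
  1-simplices (6): [0,1], [0,2], [0,3], [1,2], [1,3], [2,3]
  2-simplices (4): [0,1,2], [0,1,3], [0,2,3], [1,2,3]
  3-simplices (1): [0,1,2,3]

giving chain groups C_0 ≅ Z^4, C_1 ≅ Z^6, C_2 ≅ Z^4, C_3 ≅ Z^1.

∂_1: C_1 → C_0 sends each edge [p,q] (with p < q) to q − p. For instance
  ∂[1,2] = [2] − [1].
This gives a 4×6 integer matrix of rank 3; reducing to Smith normal form yields diagonal entries (1,1,1).

∂_2: C_2 → C_1 maps a triangle to the signed sum of its edges. For instance
  ∂[0,1,3] = [1,3] − [0,3] + [0,1],
  ∂[0,2,3] = [2,3] − [0,3] + [0,2].
The resulting 6×4 matrix has rank 3, and its Smith normal form has invariant factors (1,1,1).

Boundary ∂_3: C_3 → C_2 sends each 3-simplex σ to the alternating sum Σ_i (−1)^i (σ with its i-th vertex removed). For instance
  ∂[0,1,2,3] = [1,2,3] − [0,2,3] + [0,1,3] − [0,1,2].
As a 4×1 matrix over Z this has rank 1, with invariant factors (1).

Computing H_k = (kernel of ∂_k) / (image of ∂_{k+1}):

  H_0: rank C_0 − rank ∂_1 = 4 − 3 = 1, and the invariant factors of ∂_1 are all 1, so H_0 ≅ Z.
  H_1: rank ker ∂_1 − rank ∂_2 = (6 − 3) − 3 = 0, and the invariant factors of ∂_2 are all 1, so H_1 ≅ 0.
  H_2: rank ker ∂_2 − rank ∂_3 = (4 − 3) − 1 = 0, and the invariant factors of ∂_3 are all 1, so H_2 ≅ 0.
  H_3: rank ker ∂_3 − rank ∂_4 = (1 − 1) − 0 = 0, and there is no ∂_4, so H_3 ≅ 0.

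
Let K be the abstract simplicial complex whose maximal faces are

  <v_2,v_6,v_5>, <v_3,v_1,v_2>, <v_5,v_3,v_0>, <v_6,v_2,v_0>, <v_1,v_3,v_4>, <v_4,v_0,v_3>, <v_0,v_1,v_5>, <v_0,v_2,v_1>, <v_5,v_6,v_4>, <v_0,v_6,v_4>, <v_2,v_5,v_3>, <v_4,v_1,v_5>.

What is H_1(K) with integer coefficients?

Fix the vertex order v_0 < v_1 < v_2 < v_3 < v_4 < v_5 < v_6 and write every simplex with vertices in increasing order. Then dim K = 2 and the simplices of K are:

  0-simplices (7): [v_0], [v_1], [v_2], [v_3], [v_4], [v_5], [v_6]
  1-simplices (18): (18 of them)
  2-simplices (12): (12 of them)

so the chain groups are C_0 ≅ Z^7, C_1 ≅ Z^18, C_2 ≅ Z^12.

Boundary ∂_1: C_1 → C_0 is given by ∂[p,q] = [q] − [p].
The 7×18 boundary matrix has rank 6 and Smith normal form diag(1,1,1,1,1,1).

Boundary ∂_2: C_2 → C_1 sends each 2-simplex [p,q,r] to [q,r] − [p,r] + [p,q]. For instance
  ∂[v_2,v_3,v_5] = [v_3,v_5] − [v_2,v_5] + [v_2,v_3],
  ∂[v_2,v_5,v_6] = [v_5,v_6] − [v_2,v_6] + [v_2,v_5].
This gives a 18×12 integer matrix of rank 12; reducing to Smith normal form yields diagonal entries (1,1,1,1,1,1,1,1,1,1,1,2).

Reading off H_k = ker ∂_k / im ∂_{k+1}:

  H_1: rank ker ∂_1 − rank ∂_2 = (18 − 6) − 12 = 0, and ∂_2 has invariant factor 2 > 1, so H_1 ≅ Z/2.

(K is a triangulation of the real projective plane RP^2.)

H_1 = Z/2.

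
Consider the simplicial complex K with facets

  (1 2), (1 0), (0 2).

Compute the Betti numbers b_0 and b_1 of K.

Take the total order 0 < 1 < 2 on the vertex set. Then K (dimension 1) consists of the simplices:

  0-simplices (3): [0], [1], [2]
  1-simplices (3): [0,1], [0,2], [1,2]

so the chain groups are C_0 ≅ Z^3, C_1 ≅ Z^3.

Boundary ∂_1: C_1 → C_0 is given by ∂[p,q] = [q] − [p].
As a 3×3 matrix over Z this has rank 2, with invariant factors (1,1).

Computing H_k = (kernel of ∂_k) / (image of ∂_{k+1}):

  H_0: rank C_0 − rank ∂_1 = 3 − 2 = 1, and the invariant factors of ∂_1 are all 1, so H_0 ≅ Z.
  H_1: rank ker ∂_1 − rank ∂_2 = (3 − 2) − 0 = 1, and there is no ∂_2, so H_1 ≅ Z.

(K is a triangulation of the circle S^1.)

Hence the Betti numbers are b_0 = 1, b_1 = 1.

b_0 = 1, b_1 = 1.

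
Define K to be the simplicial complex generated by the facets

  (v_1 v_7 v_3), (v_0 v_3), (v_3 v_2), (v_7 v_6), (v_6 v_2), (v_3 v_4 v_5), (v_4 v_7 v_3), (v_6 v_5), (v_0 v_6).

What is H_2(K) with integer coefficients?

Order the vertices as v_0 < v_1 < v_2 < v_3 < v_4 < v_5 < v_6 < v_7. Listing each simplex with vertices in this order, K has dimension 2 with simplices:

  0-simplices (8): [v_0], [v_1], [v_2], [v_3], [v_4], [v_5], [v_6], [v_7]
  1-simplices (13): [v_0,v_3], [v_0,v_6], [v_1,v_3], [v_1,v_7], [v_2,v_3], [v_2,v_6], [v_3,v_4], [v_3,v_5], [v_3,v_7], [v_4,v_5], [v_4,v_7], [v_5,v_6], [v_6,v_7]
  2-simplices (3): [v_1,v_3,v_7], [v_3,v_4,v_5], [v_3,v_4,v_7]

Hence C_0 ≅ Z^8, C_1 ≅ Z^13, C_2 ≅ Z^3.

Boundary ∂_1: C_1 → C_0 is given by ∂[p,q] = [q] − [p]. For instance
  ∂[v_1,v_7] = [v_7] − [v_1].
This gives a 8×13 integer matrix of rank 7; reducing to Smith normal form yields diagonal entries (1,1,1,1,1,1,1).

The boundary map ∂_2: C_2 → C_1 maps a triangle to the signed sum of its edges. For instance
  ∂[v_1,v_3,v_7] = [v_3,v_7] − [v_1,v_7] + [v_1,v_3],
  ∂[v_3,v_4,v_7] = [v_4,v_7] − [v_3,v_7] + [v_3,v_4].
The resulting 13×3 matrix has rank 3, and its Smith normal form has invariant factors (1,1,1).

Now H_k = ker ∂_k / im ∂_{k+1}, so:

  H_2: rank ker ∂_2 − rank ∂_3 = (3 − 3) − 0 = 0, and there is no ∂_3, so H_2 ≅ 0.

H_2 ≅ 0.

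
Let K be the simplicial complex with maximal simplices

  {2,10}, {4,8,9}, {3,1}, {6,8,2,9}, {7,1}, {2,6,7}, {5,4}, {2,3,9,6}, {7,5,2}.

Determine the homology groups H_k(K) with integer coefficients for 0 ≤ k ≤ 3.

Fix the vertex order 1 < 2 < 3 < 4 < 5 < 6 < 7 < 8 < 9 < 10 and write every simplex with vertices in increasing order. Then dim K = 3 and the simplices of K are:

  0-simplices (10): [1], [2], [3], [4], [5], [6], [7], [8], [9], [10]
  1-simplices (19): [1,3], [1,7], [2,3], [2,5], [2,6], [2,7], [2,8], [2,9], [2,10], [3,6], [3,9], [4,5], [4,8], [4,9], [5,7], [6,7], [6,8], [6,9], [8,9]
  2-simplices (10): [2,3,6], [2,3,9], [2,5,7], [2,6,7], [2,6,8], [2,6,9], [2,8,9], [3,6,9], [4,8,9], [6,8,9]
  3-simplices (2): [2,3,6,9], [2,6,8,9]

so the chain groups are C_0 ≅ Z^10, C_1 ≅ Z^19, C_2 ≅ Z^10, C_3 ≅ Z^2.

∂_1: C_1 → C_0 is given by ∂[p,q] = [q] − [p]. For instance
  ∂[2,3] = [3] − [2].
The resulting 10×19 matrix has rank 9, and its Smith normal form has invariant factors (1,1,1,1,1,1,1,1,1).

∂_2: C_2 → C_1 sends each 2-simplex [p,q,r] to [q,r] − [p,r] + [p,q]. For instance
  ∂[2,8,9] = [8,9] − [2,9] + [2,8],
  ∂[4,8,9] = [8,9] − [4,9] + [4,8].
As a 19×10 matrix over Z this has rank 8, with invariant factors (1,1,1,1,1,1,1,1).

The boundary map ∂_3: C_3 → C_2 sends each 3-simplex σ to the alternating sum Σ_i (−1)^i (σ with its i-th vertex removed). For instance
  ∂[2,3,6,9] = [3,6,9] − [2,6,9] + [2,3,9] − [2,3,6],
  ∂[2,6,8,9] = [6,8,9] − [2,8,9] + [2,6,9] − [2,6,8].
As a 10×2 matrix over Z this has rank 2, with invariant factors (1,1).

Now H_k = ker ∂_k / im ∂_{k+1}, so:

  H_0: rank C_0 − rank ∂_1 = 10 − 9 = 1, and the invariant factors of ∂_1 are all 1, so H_0 = Z.
  H_1: rank ker ∂_1 − rank ∂_2 = (19 − 9) − 8 = 2, and the invariant factors of ∂_2 are all 1, so H_1 = Z^2.
  H_2: rank ker ∂_2 − rank ∂_3 = (10 − 8) − 2 = 0, and the invariant factors of ∂_3 are all 1, so H_2 = 0.
  H_3: rank ker ∂_3 − rank ∂_4 = (2 − 2) − 0 = 0, and there is no ∂_4, so H_3 = 0.

As a check, the Euler characteristic is 10 − 19 + 10 − 2 = -1, which agrees with 1 − 2 + 0 − 0 = -1.

H_0 ≅ Z,  H_1 ≅ Z^2,  H_2 = 0,  H_3 = 0.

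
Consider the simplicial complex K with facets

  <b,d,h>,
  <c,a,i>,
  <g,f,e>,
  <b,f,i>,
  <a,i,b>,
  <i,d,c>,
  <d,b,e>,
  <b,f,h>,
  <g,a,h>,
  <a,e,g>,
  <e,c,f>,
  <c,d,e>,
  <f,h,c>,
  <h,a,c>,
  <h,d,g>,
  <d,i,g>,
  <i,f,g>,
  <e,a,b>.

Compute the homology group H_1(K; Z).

H_1 ≅ Z^2.

Fix the vertex order a < b < c < d < e < f < g < h < i and write every simplex with vertices in increasing order. Then dim K = 2 and the simplices of K are:

  0-simplices (9): a, b, c, d, e, f, g, h, i
  1-simplices (27): ab, ac, ae, ag, ah, ai, bd, be, bf, bh, bi, cd, ce, cf, ch, ci, de, dg, dh, di, ef, eg, fg, fh, fi, gh, gi
  2-simplices (18): abe, abi, ach, aci, aeg, agh, bde, bdh, bfh, bfi, cde, cdi, cef, cfh, dgh, dgi, efg, fgi

giving chain groups C_0 ≅ Z^9, C_1 ≅ Z^27, C_2 ≅ Z^18.

The boundary map ∂_1: C_1 → C_0 sends each edge [p,q] (with p < q) to q − p.
As a 9×27 matrix over Z this has rank 8, with invariant factors (1,1,1,1,1,1,1,1).

The boundary map ∂_2: C_2 → C_1 acts by ∂[p,q,r] = [q,r] − [p,r] + [p,q]. For instance
  ∂cef = ef − cf + ce,
  ∂efg = fg − eg + ef.
This gives a 27×18 integer matrix of rank 17; reducing to Smith normal form yields diagonal entries (1,1,1,1,1,1,1,1,1,1,1,1,1,1,1,1,1).

From H_k ≅ ker(∂_k) / im(∂_{k+1}) we obtain:

  H_1: rank ker ∂_1 − rank ∂_2 = (27 − 8) − 17 = 2, and the invariant factors of ∂_2 are all 1, so H_1 ≅ Z^2.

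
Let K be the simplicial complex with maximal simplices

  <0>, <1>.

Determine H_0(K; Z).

H_0 ≅ Z^2.

We work with the vertex ordering 0 < 1. The simplices of K, each written with vertices in increasing order, are:

  0-simplices (2): [0], [1]

giving chain groups C_0 ≅ Z^2.

Now H_k = ker ∂_k / im ∂_{k+1}, so:

  H_0: rank C_0 − rank ∂_1 = 2 − 0 = 2, and there is no ∂_1, so H_0 ≅ Z^2.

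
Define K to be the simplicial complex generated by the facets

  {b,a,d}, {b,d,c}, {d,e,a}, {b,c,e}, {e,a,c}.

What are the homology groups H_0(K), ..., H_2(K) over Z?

H_0 = Z,  H_1 = Z,  H_2 = 0.

Fix the vertex order a < b < c < d < e and write every simplex with vertices in increasing order. Then dim K = 2 and the simplices of K are:

  0-simplices (5): a, b, c, d, e
  1-simplices (10): ab, ac, ad, ae, bc, bd, be, cd, ce, de
  2-simplices (5): abd, ace, ade, bcd, bce

so the chain groups are C_0 ≅ Z^5, C_1 ≅ Z^10, C_2 ≅ Z^5.

Boundary ∂_1: C_1 → C_0 sends each edge [p,q] (with p < q) to q − p. For instance
  ∂cd = d − c.
The 5×10 boundary matrix has rank 4 and Smith normal form diag(1,1,1,1).

The boundary map ∂_2: C_2 → C_1 sends each 2-simplex [p,q,r] to [q,r] − [p,r] + [p,q]. For instance
  ∂ace = ce − ae + ac,
  ∂ade = de − ae + ad.
The 10×5 boundary matrix has rank 5 and Smith normal form diag(1,1,1,1,1).

From H_k ≅ ker(∂_k) / im(∂_{k+1}) we obtain:

  H_0: rank C_0 − rank ∂_1 = 5 − 4 = 1, and the invariant factors of ∂_1 are all 1, so H_0 ≅ Z.
  H_1: rank ker ∂_1 − rank ∂_2 = (10 − 4) − 5 = 1, and the invariant factors of ∂_2 are all 1, so H_1 ≅ Z.
  H_2: rank ker ∂_2 − rank ∂_3 = (5 − 5) − 0 = 0, and there is no ∂_3, so H_2 ≅ 0.

As a check, the Euler characteristic is 5 − 10 + 5 = 0, which agrees with 1 − 1 + 0 = 0.
(K is a triangulation of the Möbius band.)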